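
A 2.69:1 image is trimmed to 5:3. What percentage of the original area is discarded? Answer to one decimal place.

The height stays; only width is cut (since 5:3 is narrower than 2.69:1).
Fraction kept = (1.667)/(2.690) ≈ 61.96%, so 38.04% is lost.

38.0%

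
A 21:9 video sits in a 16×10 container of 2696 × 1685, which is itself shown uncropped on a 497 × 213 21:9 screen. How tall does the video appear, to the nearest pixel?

21:9 in 2696×1685: fills the width, so the video is 2696.00 × 1155.43.
Second fit — the 16×10 canvas into 497×213 spans the height: 340.80 × 213.00 (×0.1264 from 2696×1685).
The video scales with it: height 1155.43 × 0.1264 ≈ 146.06.

146 px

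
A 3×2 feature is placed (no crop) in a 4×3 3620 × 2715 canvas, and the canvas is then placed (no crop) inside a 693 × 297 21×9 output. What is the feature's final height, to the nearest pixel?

264 px

Inside the 3620×2715 canvas the feature is width-limited at 3620.00 × 2413.33.
4×3 in 693×297: fills the height, so the intermediate becomes 396.00 × 297.00 — a scale of ×0.1094.
So the feature's height is 2413.33 × 0.1094 ≈ 264.00.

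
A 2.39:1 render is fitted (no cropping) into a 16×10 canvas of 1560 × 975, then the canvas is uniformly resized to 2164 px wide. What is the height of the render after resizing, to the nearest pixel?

905 px

At 1560×975 the render is width-limited, so height = 1560 / 2.390 ≈ 652.72 px.
Resizing to 2164 px wide multiplies everything by 1.3872: 652.72 → 905.44 px.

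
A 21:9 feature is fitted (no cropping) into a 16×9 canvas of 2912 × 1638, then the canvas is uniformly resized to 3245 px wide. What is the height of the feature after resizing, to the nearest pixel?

In the 2912×1638 frame the feature fills the width: height = 2912 × 9/21 ≈ 1248.00 px.
Resizing to 3245 px wide multiplies everything by 1.1144: 1248.00 → 1390.71 px.

1391 px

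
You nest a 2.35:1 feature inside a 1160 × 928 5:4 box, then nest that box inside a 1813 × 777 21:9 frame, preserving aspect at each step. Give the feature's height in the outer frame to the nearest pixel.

First fit — 2.35:1 into 1160×928 spans the width: 1160.00 × 493.62.
5:4 in 1813×777: fills the height, so the intermediate becomes 971.25 × 777.00 — a scale of ×0.8373.
So the feature's height is 493.62 × 0.8373 ≈ 413.30.

413 px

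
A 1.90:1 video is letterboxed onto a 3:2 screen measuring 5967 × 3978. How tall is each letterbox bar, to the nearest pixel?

419 px

1.90:1 (1.900) > 3:2 (1.500), so the video fills the width.
Content height = 5967 / 1.900 ≈ 3140.53 px.
3978 − 3140.53 = 837.47 px of bars (418.74 each).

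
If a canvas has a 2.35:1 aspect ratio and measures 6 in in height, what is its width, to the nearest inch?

14 in

6 × 2.350 = 14.10.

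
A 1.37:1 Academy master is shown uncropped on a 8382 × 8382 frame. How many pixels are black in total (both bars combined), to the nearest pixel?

18974768 pixels

1.37:1 Academy (1.370) > square (1.000), so the master fills the width.
Content height = 8382 / 1.370 ≈ 6118.2482 px.
Leftover height: 8382 − 6118.2482 = 2263.7518 px.
That's 2263.7518 × 8382 ≈ 18974768 black pixels.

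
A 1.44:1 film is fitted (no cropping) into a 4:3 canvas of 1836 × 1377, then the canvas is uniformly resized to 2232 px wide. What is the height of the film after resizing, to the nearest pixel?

1550 px

In the 1836×1377 frame the film fills the width: height = 1836 / 1.440 ≈ 1275.00 px.
Resizing to 2232 px wide multiplies everything by 1.2157: 1275.00 → 1550.00 px.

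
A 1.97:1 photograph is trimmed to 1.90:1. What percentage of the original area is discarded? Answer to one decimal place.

3.6%

Going from 1.97:1 to 1.90:1 means cutting width while keeping height.
Area ratio = (1.900)/(1.970) = 96.45%; the remaining 3.55% is cropped out.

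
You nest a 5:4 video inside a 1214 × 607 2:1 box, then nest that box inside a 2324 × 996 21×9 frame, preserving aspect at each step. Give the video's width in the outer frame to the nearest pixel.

1245 px

First fit — 5:4 into 1214×607 spans the height: 758.75 × 607.00.
2:1 in 2324×996: fills the height, so the intermediate becomes 1992.00 × 996.00 — a scale of ×1.6409.
The video scales with it: width 758.75 × 1.6409 ≈ 1245.00.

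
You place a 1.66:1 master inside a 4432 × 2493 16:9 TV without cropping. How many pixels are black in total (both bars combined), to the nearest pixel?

731995 pixels

Since 1.660 < 1.778, the master is height-limited.
That makes the image 4138.3800 px wide (2493 × 1.660).
Leftover width: 4432 − 4138.3800 = 293.6200 px.
Bar area = 293.6200 × 2493 ≈ 731995 px.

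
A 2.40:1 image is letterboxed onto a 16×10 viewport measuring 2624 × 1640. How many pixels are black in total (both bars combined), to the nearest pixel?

2.40:1 (2.400) > 16×10 (1.600), so the image fills the width.
Content height = 2624 / 2.400 ≈ 1093.3333 px.
Leftover height: 1640 − 1093.3333 = 546.6667 px.
Across the 2624-px span: 546.6667 × 2624 ≈ 1434453 px.

1434453 pixels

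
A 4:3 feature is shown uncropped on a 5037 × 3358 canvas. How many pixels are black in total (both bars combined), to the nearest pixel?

1879361 pixels

4:3 (1.333) < 3×2 (1.500), so the feature fills the height.
Content width = 3358 × 4/3 ≈ 4477.3333 px.
Leftover width: 5037 − 4477.3333 = 559.6667 px.
Bar area = 559.6667 × 3358 ≈ 1879361 px.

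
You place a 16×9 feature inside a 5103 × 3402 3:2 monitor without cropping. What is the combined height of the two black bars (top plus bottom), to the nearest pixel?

16×9 (1.778) > 3:2 (1.500), so the feature fills the width.
That makes the image 2870.44 px tall (5103 × 9/16).
3402 − 2870.44 = 531.56 px of bars.

532 px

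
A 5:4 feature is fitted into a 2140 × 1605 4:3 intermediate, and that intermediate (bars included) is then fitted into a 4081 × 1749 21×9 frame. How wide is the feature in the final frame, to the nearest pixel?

2186 px

5:4 in 2140×1605: fills the height, so the feature is 2006.25 × 1605.00.
4:3 in 4081×1749: fills the height, so the intermediate becomes 2332.00 × 1749.00 — a scale of ×1.0897.
The feature scales with it: width 2006.25 × 1.0897 ≈ 2186.25.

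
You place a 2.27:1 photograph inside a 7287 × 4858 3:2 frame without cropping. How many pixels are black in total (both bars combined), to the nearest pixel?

12008013 pixels

2.27:1 is wider than 3:2, so it spans the full width.
Content height = 7287 / 2.270 ≈ 3210.1322 px.
4858 − 3210.1322 = 1647.8678 px of bars.
Across the 7287-px span: 1647.8678 × 7287 ≈ 12008013 px.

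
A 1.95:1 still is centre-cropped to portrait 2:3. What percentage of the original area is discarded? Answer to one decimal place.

Going from 1.95:1 to portrait 2:3 means cutting width while keeping height.
Fraction kept = (0.667)/(1.950) ≈ 34.19%, so 65.81% is lost.

65.8%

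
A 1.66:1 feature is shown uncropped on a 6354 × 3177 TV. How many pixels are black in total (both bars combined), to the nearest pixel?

3431732 pixels

1.66:1 is narrower than Univisium 2:1, so it spans the full height.
That makes the image 5273.8200 px wide (3177 × 1.660).
Leftover width: 6354 − 5273.8200 = 1080.1800 px.
Across the 3177-px span: 1080.1800 × 3177 ≈ 3431732 px.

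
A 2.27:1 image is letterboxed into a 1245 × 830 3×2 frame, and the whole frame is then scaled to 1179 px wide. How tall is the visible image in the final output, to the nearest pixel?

At 1245×830 the image is width-limited, so height = 1245 / 2.270 ≈ 548.46 px.
The frame scales by 1179/1245 = 0.9470; 548.46 × 0.9470 ≈ 519.38 px.

519 px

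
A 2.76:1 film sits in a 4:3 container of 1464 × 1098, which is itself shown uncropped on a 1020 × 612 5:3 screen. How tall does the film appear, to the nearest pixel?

2.76:1 in 1464×1098: fills the width, so the film is 1464.00 × 530.43.
The 4:3 canvas is height-limited in 1020×612, giving 816.00 × 612.00; scale factor 0.5574.
Applying the same ×0.5574: 530.43 → 295.65.

296 px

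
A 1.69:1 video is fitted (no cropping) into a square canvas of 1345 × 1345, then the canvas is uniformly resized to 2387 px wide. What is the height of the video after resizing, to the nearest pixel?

At 1345×1345 the video is width-limited, so height = 1345 / 1.690 ≈ 795.86 px.
The frame scales by 2387/1345 = 1.7747; 795.86 × 1.7747 ≈ 1412.43 px.

1412 px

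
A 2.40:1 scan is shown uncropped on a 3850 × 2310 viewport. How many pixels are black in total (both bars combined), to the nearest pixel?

2717458 pixels

Since 2.400 > 1.667, the scan is width-limited.
Content height = 3850 / 2.400 ≈ 1604.1667 px.
Black = 2310 − 1604.1667 = 705.8333 px.
Bar area = 705.8333 × 3850 ≈ 2717458 px.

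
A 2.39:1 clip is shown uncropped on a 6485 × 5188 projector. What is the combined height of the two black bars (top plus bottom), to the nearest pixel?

2.39:1 (2.390) > 5:4 (1.250), so the clip fills the width.
That makes the image 2713.39 px tall (6485 / 2.390).
Leftover height: 5188 − 2713.39 = 2474.61 px.

2475 px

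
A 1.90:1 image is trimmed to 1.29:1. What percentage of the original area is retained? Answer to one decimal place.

67.9%

Going from 1.90:1 to 1.29:1 means cutting width while keeping height.
Area ratio = (1.290)/(1.900) = 67.89% retained.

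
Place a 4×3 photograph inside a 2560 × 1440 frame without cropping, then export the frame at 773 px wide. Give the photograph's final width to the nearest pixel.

Fitted into 2560×1440, the photograph spans the height; its width is 1440 × 4/3 ≈ 1920.00 px.
Scaling 2560 → 773 is ×0.3020, so the width becomes 1920.00 × 0.3020 ≈ 579.75 px.

580 px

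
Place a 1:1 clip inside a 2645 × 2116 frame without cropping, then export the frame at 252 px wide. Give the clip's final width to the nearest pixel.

In the 2645×2116 frame the clip fills the height: width = 2116 × 1/1 ≈ 2116.00 px.
The frame scales by 252/2645 = 0.0953; 2116.00 × 0.0953 ≈ 201.60 px.

202 px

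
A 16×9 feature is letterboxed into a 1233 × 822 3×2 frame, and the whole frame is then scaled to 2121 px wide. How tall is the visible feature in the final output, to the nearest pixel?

In the 1233×822 frame the feature fills the width: height = 1233 × 9/16 ≈ 693.56 px.
Scaling 1233 → 2121 is ×1.7202, so the height becomes 693.56 × 1.7202 ≈ 1193.06 px.

1193 px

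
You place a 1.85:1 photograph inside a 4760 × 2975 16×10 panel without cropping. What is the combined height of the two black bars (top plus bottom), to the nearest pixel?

Since 1.850 > 1.600, the photograph is width-limited.
That makes the image 2572.97 px tall (4760 / 1.850).
2975 − 2572.97 = 402.03 px of bars.

402 px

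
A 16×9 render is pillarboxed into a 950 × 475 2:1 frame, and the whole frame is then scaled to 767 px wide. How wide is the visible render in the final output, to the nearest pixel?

682 px

At 950×475 the render is height-limited, so width = 475 × 16/9 ≈ 844.44 px.
Scaling 950 → 767 is ×0.8074, so the width becomes 844.44 × 0.8074 ≈ 681.78 px.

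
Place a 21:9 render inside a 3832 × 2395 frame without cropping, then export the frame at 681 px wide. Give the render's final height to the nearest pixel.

At 3832×2395 the render is width-limited, so height = 3832 × 9/21 ≈ 1642.29 px.
Resizing to 681 px wide multiplies everything by 0.1777: 1642.29 → 291.86 px.

292 px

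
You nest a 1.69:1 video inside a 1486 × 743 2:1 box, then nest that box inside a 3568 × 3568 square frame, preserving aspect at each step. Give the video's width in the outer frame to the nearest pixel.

First fit — 1.69:1 into 1486×743 spans the height: 1255.67 × 743.00.
Second fit — the 2:1 canvas into 3568×3568 spans the width: 3568.00 × 1784.00 (×2.4011 from 1486×743).
Applying the same ×2.4011: 1255.67 → 3014.96.

3015 px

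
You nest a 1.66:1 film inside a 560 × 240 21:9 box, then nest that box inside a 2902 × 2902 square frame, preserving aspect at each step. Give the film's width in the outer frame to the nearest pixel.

1.66:1 in 560×240: fills the height, so the film is 398.40 × 240.00.
21:9 in 2902×2902: fills the width, so the intermediate becomes 2902.00 × 1243.71 — a scale of ×5.1821.
Applying the same ×5.1821: 398.40 → 2064.57.

2065 px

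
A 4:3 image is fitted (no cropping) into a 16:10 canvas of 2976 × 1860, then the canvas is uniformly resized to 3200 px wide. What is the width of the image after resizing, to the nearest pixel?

At 2976×1860 the image is height-limited, so width = 1860 × 4/3 ≈ 2480.00 px.
The frame scales by 3200/2976 = 1.0753; 2480.00 × 1.0753 ≈ 2666.67 px.

2667 px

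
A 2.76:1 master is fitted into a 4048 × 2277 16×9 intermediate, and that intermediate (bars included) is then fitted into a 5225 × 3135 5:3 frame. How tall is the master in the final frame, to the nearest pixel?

1893 px

Inside the 4048×2277 canvas the master is width-limited at 4048.00 × 1466.67.
The 16×9 canvas is width-limited in 5225×3135, giving 5225.00 × 2939.06; scale factor 1.2908.
So the master's height is 1466.67 × 1.2908 ≈ 1893.12.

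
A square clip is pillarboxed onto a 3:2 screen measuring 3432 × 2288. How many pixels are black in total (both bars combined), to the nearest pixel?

2617472 pixels

Since 1.000 < 1.500, the clip is height-limited.
That makes the image 2288.0000 px wide (2288 × 1/1).
Black = 3432 − 2288.0000 = 1144.0000 px.
Bar area = 1144.0000 × 2288 ≈ 2617472 px.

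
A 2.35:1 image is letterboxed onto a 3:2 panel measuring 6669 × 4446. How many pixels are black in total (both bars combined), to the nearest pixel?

10724603 pixels

Since 2.350 > 1.500, the image is width-limited.
That makes the image 2837.8723 px tall (6669 / 2.350).
Black = 4446 − 2837.8723 = 1608.1277 px.
Bar area = 1608.1277 × 6669 ≈ 10724603 px.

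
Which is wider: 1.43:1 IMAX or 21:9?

1.43 and 21:9 = 2.333; 2.333 > 1.43.

21:9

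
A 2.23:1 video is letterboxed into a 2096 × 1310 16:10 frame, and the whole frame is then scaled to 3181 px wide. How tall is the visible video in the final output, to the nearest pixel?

Fitted into 2096×1310, the video spans the width; its height is 2096 / 2.230 ≈ 939.91 px.
Scaling 2096 → 3181 is ×1.5177, so the height becomes 939.91 × 1.5177 ≈ 1426.46 px.

1426 px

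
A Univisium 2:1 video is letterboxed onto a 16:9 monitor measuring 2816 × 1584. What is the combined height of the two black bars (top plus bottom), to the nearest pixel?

176 px

Univisium 2:1 (2.000) > 16:9 (1.778), so the video fills the width.
The video is 2816 × 1/2 ≈ 1408.00 px tall.
Leftover height: 1584 − 1408.00 = 176.00 px.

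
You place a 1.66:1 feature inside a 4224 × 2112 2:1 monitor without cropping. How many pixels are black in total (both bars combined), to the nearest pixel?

1516585 pixels

1.66:1 is narrower than 2:1, so it spans the full height.
The feature is 2112 × 1.660 ≈ 3505.9200 px wide.
4224 − 3505.9200 = 718.0800 px of bars.
Across the 2112-px span: 718.0800 × 2112 ≈ 1516585 px.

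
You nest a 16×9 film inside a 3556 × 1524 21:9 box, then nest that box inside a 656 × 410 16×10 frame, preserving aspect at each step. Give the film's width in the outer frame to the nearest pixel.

Inside the 3556×1524 canvas the film is height-limited at 2709.33 × 1524.00.
Second fit — the 21:9 canvas into 656×410 spans the width: 656.00 × 281.14 (×0.1845 from 3556×1524).
Applying the same ×0.1845: 2709.33 → 499.81.

500 px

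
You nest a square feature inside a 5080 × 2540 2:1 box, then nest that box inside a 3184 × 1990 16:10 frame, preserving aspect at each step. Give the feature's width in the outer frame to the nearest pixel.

First fit — square into 5080×2540 spans the height: 2540.00 × 2540.00.
Second fit — the 2:1 canvas into 3184×1990 spans the width: 3184.00 × 1592.00 (×0.6268 from 5080×2540).
The feature scales with it: width 2540.00 × 0.6268 ≈ 1592.00.

1592 px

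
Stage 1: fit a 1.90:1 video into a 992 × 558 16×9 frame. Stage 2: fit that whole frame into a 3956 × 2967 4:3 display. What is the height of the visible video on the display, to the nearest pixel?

2082 px

First fit — 1.90:1 into 992×558 spans the width: 992.00 × 522.11.
The 16×9 canvas is width-limited in 3956×2967, giving 3956.00 × 2225.25; scale factor 3.9879.
So the video's height is 522.11 × 3.9879 ≈ 2082.11.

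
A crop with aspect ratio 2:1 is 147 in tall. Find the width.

294 in

Width = 147 × 2/1 = 294.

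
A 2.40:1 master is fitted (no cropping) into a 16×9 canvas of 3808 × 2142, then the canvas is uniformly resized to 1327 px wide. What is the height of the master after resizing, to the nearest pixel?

At 3808×2142 the master is width-limited, so height = 3808 / 2.400 ≈ 1586.67 px.
Scaling 3808 → 1327 is ×0.3485, so the height becomes 1586.67 × 0.3485 ≈ 552.92 px.

553 px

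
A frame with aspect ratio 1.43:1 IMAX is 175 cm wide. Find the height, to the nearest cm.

122 cm

At 1.43:1 IMAX, 175 / 1.430 ≈ 122.38.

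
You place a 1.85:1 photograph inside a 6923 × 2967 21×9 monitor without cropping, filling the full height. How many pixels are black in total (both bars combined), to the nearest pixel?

Content width = 2967 × 1.850 ≈ 5488.9500 px.
Black = 6923 − 5488.9500 = 1434.0500 px.
That's 1434.0500 × 2967 ≈ 4254826 black pixels.

4254826 pixels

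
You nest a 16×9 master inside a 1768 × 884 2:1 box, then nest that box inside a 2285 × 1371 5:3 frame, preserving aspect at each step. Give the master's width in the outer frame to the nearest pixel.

2031 px

Inside the 1768×884 canvas the master is height-limited at 1571.56 × 884.00.
Second fit — the 2:1 canvas into 2285×1371 spans the width: 2285.00 × 1142.50 (×1.2924 from 1768×884).
The master scales with it: width 1571.56 × 1.2924 ≈ 2031.11.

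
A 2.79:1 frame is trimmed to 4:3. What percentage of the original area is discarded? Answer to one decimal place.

52.2%

The height stays; only width is cut (since 4:3 is narrower than 2.79:1).
(1.333)/(2.790) ≈ 0.478 of the area survives, leaving 52.21% discarded.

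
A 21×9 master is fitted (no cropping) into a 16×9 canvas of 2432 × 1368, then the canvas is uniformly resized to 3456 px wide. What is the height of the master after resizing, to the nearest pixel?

1481 px

At 2432×1368 the master is width-limited, so height = 2432 × 9/21 ≈ 1042.29 px.
The frame scales by 3456/2432 = 1.4211; 1042.29 × 1.4211 ≈ 1481.14 px.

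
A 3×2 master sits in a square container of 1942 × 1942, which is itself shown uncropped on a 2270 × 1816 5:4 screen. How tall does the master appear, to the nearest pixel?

1211 px

First fit — 3×2 into 1942×1942 spans the width: 1942.00 × 1294.67.
Second fit — the square canvas into 2270×1816 spans the height: 1816.00 × 1816.00 (×0.9351 from 1942×1942).
The master scales with it: height 1294.67 × 0.9351 ≈ 1210.67.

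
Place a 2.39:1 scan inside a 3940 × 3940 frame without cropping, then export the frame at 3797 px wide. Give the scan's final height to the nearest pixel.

1589 px

Fitted into 3940×3940, the scan spans the width; its height is 3940 / 2.390 ≈ 1648.54 px.
Scaling 3940 → 3797 is ×0.9637, so the height becomes 1648.54 × 0.9637 ≈ 1588.70 px.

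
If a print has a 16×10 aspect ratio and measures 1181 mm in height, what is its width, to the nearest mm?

1890 mm

1181 × 16/10 = 1889.60.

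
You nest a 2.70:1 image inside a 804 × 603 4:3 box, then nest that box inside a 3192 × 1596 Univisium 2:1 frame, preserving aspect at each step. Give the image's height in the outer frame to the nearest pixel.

788 px

2.70:1 in 804×603: fills the width, so the image is 804.00 × 297.78.
Second fit — the 4:3 canvas into 3192×1596 spans the height: 2128.00 × 1596.00 (×2.6468 from 804×603).
So the image's height is 297.78 × 2.6468 ≈ 788.15.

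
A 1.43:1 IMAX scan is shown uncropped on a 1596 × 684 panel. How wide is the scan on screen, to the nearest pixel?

978 px

1.43:1 IMAX is narrower than 21×9, so it spans the full height.
That makes the image 978.12 px wide (684 × 1.430).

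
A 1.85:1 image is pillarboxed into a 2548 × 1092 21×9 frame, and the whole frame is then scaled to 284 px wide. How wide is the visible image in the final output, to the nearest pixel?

Fitted into 2548×1092, the image spans the height; its width is 1092 × 1.850 ≈ 2020.20 px.
The frame scales by 284/2548 = 0.1115; 2020.20 × 0.1115 ≈ 225.17 px.

225 px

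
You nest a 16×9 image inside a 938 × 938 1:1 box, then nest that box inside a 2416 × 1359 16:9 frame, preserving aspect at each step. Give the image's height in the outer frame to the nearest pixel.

16×9 in 938×938: fills the width, so the image is 938.00 × 527.62.
1:1 in 2416×1359: fills the height, so the intermediate becomes 1359.00 × 1359.00 — a scale of ×1.4488.
Applying the same ×1.4488: 527.62 → 764.44.

764 px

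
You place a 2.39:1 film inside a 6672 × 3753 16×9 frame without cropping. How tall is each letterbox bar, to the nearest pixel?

481 px

2.39:1 is wider than 16×9, so it spans the full width.
That makes the image 2791.63 px tall (6672 / 2.390).
3753 − 2791.63 = 961.37 px of bars (480.68 each).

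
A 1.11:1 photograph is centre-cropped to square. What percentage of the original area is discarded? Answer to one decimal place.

9.9%

Going from 1.11:1 to square means cutting width while keeping height.
Fraction kept = (1.000)/(1.110) ≈ 90.09%, so 9.91% is lost.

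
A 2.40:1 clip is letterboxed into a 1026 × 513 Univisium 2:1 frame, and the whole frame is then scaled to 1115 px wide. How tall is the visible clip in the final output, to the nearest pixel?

Fitted into 1026×513, the clip spans the width; its height is 1026 / 2.400 ≈ 427.50 px.
Scaling 1026 → 1115 is ×1.0867, so the height becomes 427.50 × 1.0867 ≈ 464.58 px.

465 px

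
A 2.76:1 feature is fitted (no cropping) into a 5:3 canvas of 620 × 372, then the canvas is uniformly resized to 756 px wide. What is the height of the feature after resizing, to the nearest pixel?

At 620×372 the feature is width-limited, so height = 620 / 2.760 ≈ 224.64 px.
Scaling 620 → 756 is ×1.2194, so the height becomes 224.64 × 1.2194 ≈ 273.91 px.

274 px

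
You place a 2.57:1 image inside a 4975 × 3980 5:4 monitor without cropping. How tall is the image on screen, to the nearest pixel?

1936 px

2.57:1 (2.570) > 5:4 (1.250), so the image fills the width.
Content height = 4975 / 2.570 ≈ 1935.80 px.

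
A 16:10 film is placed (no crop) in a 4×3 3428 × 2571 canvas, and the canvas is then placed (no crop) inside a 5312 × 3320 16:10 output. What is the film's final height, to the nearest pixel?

2767 px

16:10 in 3428×2571: fills the width, so the film is 3428.00 × 2142.50.
The 4×3 canvas is height-limited in 5312×3320, giving 4426.67 × 3320.00; scale factor 1.2913.
The film scales with it: height 2142.50 × 1.2913 ≈ 2766.67.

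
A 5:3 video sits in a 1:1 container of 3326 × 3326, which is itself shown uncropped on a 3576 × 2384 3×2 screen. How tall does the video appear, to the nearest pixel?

Inside the 3326×3326 canvas the video is width-limited at 3326.00 × 1995.60.
The 1:1 canvas is height-limited in 3576×2384, giving 2384.00 × 2384.00; scale factor 0.7168.
Applying the same ×0.7168: 1995.60 → 1430.40.

1430 px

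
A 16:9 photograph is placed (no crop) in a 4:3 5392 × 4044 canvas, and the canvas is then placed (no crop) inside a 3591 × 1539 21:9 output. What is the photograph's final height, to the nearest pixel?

1154 px

16:9 in 5392×4044: fills the width, so the photograph is 5392.00 × 3033.00.
The 4:3 canvas is height-limited in 3591×1539, giving 2052.00 × 1539.00; scale factor 0.3806.
The photograph scales with it: height 3033.00 × 0.3806 ≈ 1154.25.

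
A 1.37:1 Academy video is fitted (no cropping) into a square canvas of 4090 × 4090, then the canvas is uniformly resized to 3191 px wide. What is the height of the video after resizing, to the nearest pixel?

Fitted into 4090×4090, the video spans the width; its height is 4090 / 1.370 ≈ 2985.40 px.
Resizing to 3191 px wide multiplies everything by 0.7802: 2985.40 → 2329.20 px.

2329 px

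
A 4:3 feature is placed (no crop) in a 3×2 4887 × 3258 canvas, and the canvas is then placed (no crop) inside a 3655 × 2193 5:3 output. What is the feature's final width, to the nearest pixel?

2924 px

Inside the 4887×3258 canvas the feature is height-limited at 4344.00 × 3258.00.
The 3×2 canvas is height-limited in 3655×2193, giving 3289.50 × 2193.00; scale factor 0.6731.
So the feature's width is 4344.00 × 0.6731 ≈ 2924.00.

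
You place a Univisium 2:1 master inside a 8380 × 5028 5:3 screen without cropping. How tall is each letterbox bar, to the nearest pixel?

419 px

Univisium 2:1 (2.000) > 5:3 (1.667), so the master fills the width.
The master is 8380 × 1/2 ≈ 4190.00 px tall.
5028 − 4190.00 = 838.00 px of bars (419.00 each).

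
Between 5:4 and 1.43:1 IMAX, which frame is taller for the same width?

5:4

5:4 = 1.25 and 1.43; 1.43 > 1.25. The smaller width-to-height ratio is the taller frame.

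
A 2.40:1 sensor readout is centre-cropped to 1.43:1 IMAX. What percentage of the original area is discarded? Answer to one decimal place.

1.43:1 IMAX is narrower than 2.40:1, so the crop keeps the full height and trims the width.
Fraction kept = (1.430)/(2.400) ≈ 59.58%, so 40.42% is lost.

40.4%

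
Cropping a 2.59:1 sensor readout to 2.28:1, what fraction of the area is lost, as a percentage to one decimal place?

2.28:1 is narrower than 2.59:1, so the crop keeps the full height and trims the width.
Fraction kept = (2.280)/(2.590) ≈ 88.03%, so 11.97% is lost.

12.0%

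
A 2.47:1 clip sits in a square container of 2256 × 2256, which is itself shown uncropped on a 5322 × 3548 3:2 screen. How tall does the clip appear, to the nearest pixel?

1436 px

Inside the 2256×2256 canvas the clip is width-limited at 2256.00 × 913.36.
The square canvas is height-limited in 5322×3548, giving 3548.00 × 3548.00; scale factor 1.5727.
So the clip's height is 913.36 × 1.5727 ≈ 1436.44.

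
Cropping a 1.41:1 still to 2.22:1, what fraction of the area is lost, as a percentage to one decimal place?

36.5%

2.22:1 is wider than 1.41:1, so the crop keeps the full width and trims the height.
Fraction kept = (1.410)/(2.220) ≈ 63.51%, so 36.49% is lost.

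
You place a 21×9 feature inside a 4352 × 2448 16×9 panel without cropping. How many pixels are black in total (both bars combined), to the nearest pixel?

2536594 pixels

21×9 (2.333) > 16×9 (1.778), so the feature fills the width.
The feature is 4352 × 9/21 ≈ 1865.1429 px tall.
Black = 2448 − 1865.1429 = 582.8571 px.
That's 582.8571 × 4352 ≈ 2536594 black pixels.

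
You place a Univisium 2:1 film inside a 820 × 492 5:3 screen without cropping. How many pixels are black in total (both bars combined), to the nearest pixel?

Univisium 2:1 (2.000) > 5:3 (1.667), so the film fills the width.
The film is 820 × 1/2 ≈ 410.0000 px tall.
492 − 410.0000 = 82.0000 px of bars.
Bar area = 82.0000 × 820 ≈ 67240 px.

67240 pixels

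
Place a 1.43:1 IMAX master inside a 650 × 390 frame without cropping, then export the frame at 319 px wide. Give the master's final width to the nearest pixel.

Fitted into 650×390, the master spans the height; its width is 390 × 1.430 ≈ 557.70 px.
Resizing to 319 px wide multiplies everything by 0.4908: 557.70 → 273.70 px.

274 px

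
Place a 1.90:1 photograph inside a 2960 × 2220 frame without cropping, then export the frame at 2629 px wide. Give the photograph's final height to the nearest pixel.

In the 2960×2220 frame the photograph fills the width: height = 2960 / 1.900 ≈ 1557.89 px.
Scaling 2960 → 2629 is ×0.8882, so the height becomes 1557.89 × 0.8882 ≈ 1383.68 px.

1384 px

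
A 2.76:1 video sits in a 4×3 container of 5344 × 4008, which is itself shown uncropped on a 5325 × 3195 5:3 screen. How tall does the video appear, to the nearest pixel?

1543 px

First fit — 2.76:1 into 5344×4008 spans the width: 5344.00 × 1936.23.
4×3 in 5325×3195: fills the height, so the intermediate becomes 4260.00 × 3195.00 — a scale of ×0.7972.
Applying the same ×0.7972: 1936.23 → 1543.48.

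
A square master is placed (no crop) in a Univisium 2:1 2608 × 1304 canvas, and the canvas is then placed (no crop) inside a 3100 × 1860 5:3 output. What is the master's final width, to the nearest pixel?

1550 px

square in 2608×1304: fills the height, so the master is 1304.00 × 1304.00.
Univisium 2:1 in 3100×1860: fills the width, so the intermediate becomes 3100.00 × 1550.00 — a scale of ×1.1887.
Applying the same ×1.1887: 1304.00 → 1550.00.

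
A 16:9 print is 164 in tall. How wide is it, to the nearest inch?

292 in

164·16/9 = 291.56.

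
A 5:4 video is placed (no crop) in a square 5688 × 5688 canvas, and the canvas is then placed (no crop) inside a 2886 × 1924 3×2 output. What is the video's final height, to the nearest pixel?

First fit — 5:4 into 5688×5688 spans the width: 5688.00 × 4550.40.
square in 2886×1924: fills the height, so the intermediate becomes 1924.00 × 1924.00 — a scale of ×0.3383.
The video scales with it: height 4550.40 × 0.3383 ≈ 1539.20.

1539 px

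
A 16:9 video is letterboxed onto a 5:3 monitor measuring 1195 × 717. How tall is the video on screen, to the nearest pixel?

672 px

Since 1.778 > 1.667, the video is width-limited.
The video is 1195 × 9/16 ≈ 672.19 px tall.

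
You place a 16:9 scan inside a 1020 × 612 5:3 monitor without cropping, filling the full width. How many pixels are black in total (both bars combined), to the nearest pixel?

The scan is 1020 × 9/16 ≈ 573.7500 px tall.
612 − 573.7500 = 38.2500 px of bars.
Bar area = 38.2500 × 1020 ≈ 39015 px.

39015 pixels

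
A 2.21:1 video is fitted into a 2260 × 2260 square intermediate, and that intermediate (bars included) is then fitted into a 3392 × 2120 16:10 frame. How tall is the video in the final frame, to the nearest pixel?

2.21:1 in 2260×2260: fills the width, so the video is 2260.00 × 1022.62.
Second fit — the square canvas into 3392×2120 spans the height: 2120.00 × 2120.00 (×0.9381 from 2260×2260).
So the video's height is 1022.62 × 0.9381 ≈ 959.28.

959 px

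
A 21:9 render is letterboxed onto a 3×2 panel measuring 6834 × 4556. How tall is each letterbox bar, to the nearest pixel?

814 px

21:9 is wider than 3×2, so it spans the full width.
The render is 6834 × 9/21 ≈ 2928.86 px tall.
Leftover height: 4556 − 2928.86 = 1627.14 px → 813.57 each side.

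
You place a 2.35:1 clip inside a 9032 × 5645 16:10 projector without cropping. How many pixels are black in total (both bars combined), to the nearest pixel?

2.35:1 is wider than 16:10, so it spans the full width.
The clip is 9032 / 2.350 ≈ 3843.4043 px tall.
Leftover height: 5645 − 3843.4043 = 1801.5957 px.
Bar area = 1801.5957 × 9032 ≈ 16272013 px.

16272013 pixels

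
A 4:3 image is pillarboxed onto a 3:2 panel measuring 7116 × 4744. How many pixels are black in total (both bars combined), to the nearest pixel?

3750923 pixels

Since 1.333 < 1.500, the image is height-limited.
Content width = 4744 × 4/3 ≈ 6325.3333 px.
7116 − 6325.3333 = 790.6667 px of bars.
Across the 4744-px span: 790.6667 × 4744 ≈ 3750923 px.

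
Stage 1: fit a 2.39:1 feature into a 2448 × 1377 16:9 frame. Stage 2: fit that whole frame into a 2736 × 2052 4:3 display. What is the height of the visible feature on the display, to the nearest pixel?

1145 px

Inside the 2448×1377 canvas the feature is width-limited at 2448.00 × 1024.27.
The 16:9 canvas is width-limited in 2736×2052, giving 2736.00 × 1539.00; scale factor 1.1176.
The feature scales with it: height 1024.27 × 1.1176 ≈ 1144.77.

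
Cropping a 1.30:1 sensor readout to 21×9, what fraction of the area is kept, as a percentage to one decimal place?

The width stays; only height is cut (since 21×9 is wider than 1.30:1).
Fraction kept = (1.300)/(2.333) ≈ 55.71%.

55.7%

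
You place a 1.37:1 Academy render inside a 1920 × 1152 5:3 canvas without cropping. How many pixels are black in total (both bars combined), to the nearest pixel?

393708 pixels

1.37:1 Academy is narrower than 5:3, so it spans the full height.
Content width = 1152 × 1.370 ≈ 1578.2400 px.
Black = 1920 − 1578.2400 = 341.7600 px.
Across the 1152-px span: 341.7600 × 1152 ≈ 393708 px.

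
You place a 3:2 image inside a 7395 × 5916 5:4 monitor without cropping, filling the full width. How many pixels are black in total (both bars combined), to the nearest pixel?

That makes the image 4930.0000 px tall (7395 × 2/3).
Leftover height: 5916 − 4930.0000 = 986.0000 px.
That's 986.0000 × 7395 ≈ 7291470 black pixels.

7291470 pixels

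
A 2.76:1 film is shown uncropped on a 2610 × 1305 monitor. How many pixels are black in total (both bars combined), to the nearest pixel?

937898 pixels

Since 2.760 > 2.000, the film is width-limited.
Content height = 2610 / 2.760 ≈ 945.6522 px.
1305 − 945.6522 = 359.3478 px of bars.
Across the 2610-px span: 359.3478 × 2610 ≈ 937898 px.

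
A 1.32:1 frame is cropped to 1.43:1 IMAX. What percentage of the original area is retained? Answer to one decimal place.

92.3%

Going from 1.32:1 to 1.43:1 IMAX means cutting height while keeping width.
Area ratio = (1.320)/(1.430) = 92.31% retained.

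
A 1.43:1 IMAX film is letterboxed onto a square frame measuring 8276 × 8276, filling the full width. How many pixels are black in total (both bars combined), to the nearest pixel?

20595549 pixels

That makes the image 5787.4126 px tall (8276 / 1.430).
8276 − 5787.4126 = 2488.5874 px of bars.
Bar area = 2488.5874 × 8276 ≈ 20595549 px.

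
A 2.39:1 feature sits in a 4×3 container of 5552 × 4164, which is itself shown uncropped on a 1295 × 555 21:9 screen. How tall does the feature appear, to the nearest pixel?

Inside the 5552×4164 canvas the feature is width-limited at 5552.00 × 2323.01.
4×3 in 1295×555: fills the height, so the intermediate becomes 740.00 × 555.00 — a scale of ×0.1333.
The feature scales with it: height 2323.01 × 0.1333 ≈ 309.62.

310 px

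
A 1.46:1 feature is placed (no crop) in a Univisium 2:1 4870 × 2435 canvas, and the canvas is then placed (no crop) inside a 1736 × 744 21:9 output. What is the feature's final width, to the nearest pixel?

1086 px

Inside the 4870×2435 canvas the feature is height-limited at 3555.10 × 2435.00.
Univisium 2:1 in 1736×744: fills the height, so the intermediate becomes 1488.00 × 744.00 — a scale of ×0.3055.
The feature scales with it: width 3555.10 × 0.3055 ≈ 1086.24.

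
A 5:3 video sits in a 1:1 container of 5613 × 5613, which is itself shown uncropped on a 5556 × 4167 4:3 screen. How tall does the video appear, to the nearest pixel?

2500 px

5:3 in 5613×5613: fills the width, so the video is 5613.00 × 3367.80.
1:1 in 5556×4167: fills the height, so the intermediate becomes 4167.00 × 4167.00 — a scale of ×0.7424.
Applying the same ×0.7424: 3367.80 → 2500.20.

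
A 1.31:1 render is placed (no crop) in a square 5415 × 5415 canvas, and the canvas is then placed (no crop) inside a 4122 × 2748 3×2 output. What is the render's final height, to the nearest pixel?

First fit — 1.31:1 into 5415×5415 spans the width: 5415.00 × 4133.59.
Second fit — the square canvas into 4122×2748 spans the height: 2748.00 × 2748.00 (×0.5075 from 5415×5415).
Applying the same ×0.5075: 4133.59 → 2097.71.

2098 px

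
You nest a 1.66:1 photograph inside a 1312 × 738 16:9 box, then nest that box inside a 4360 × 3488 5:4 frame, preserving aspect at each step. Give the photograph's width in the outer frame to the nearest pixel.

4071 px

Inside the 1312×738 canvas the photograph is height-limited at 1225.08 × 738.00.
The 16:9 canvas is width-limited in 4360×3488, giving 4360.00 × 2452.50; scale factor 3.3232.
Applying the same ×3.3232: 1225.08 → 4071.15.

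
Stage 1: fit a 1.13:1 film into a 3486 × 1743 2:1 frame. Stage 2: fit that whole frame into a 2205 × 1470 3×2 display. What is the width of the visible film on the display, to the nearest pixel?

1246 px

1.13:1 in 3486×1743: fills the height, so the film is 1969.59 × 1743.00.
The 2:1 canvas is width-limited in 2205×1470, giving 2205.00 × 1102.50; scale factor 0.6325.
Applying the same ×0.6325: 1969.59 → 1245.83.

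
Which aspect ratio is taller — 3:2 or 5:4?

3:2 = 1.5 and 5:4 = 1.25; 1.5 > 1.25. The smaller width-to-height ratio is the taller frame.

5:4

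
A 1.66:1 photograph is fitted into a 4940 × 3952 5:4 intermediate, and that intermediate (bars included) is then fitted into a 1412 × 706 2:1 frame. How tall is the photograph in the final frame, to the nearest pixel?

532 px

1.66:1 in 4940×3952: fills the width, so the photograph is 4940.00 × 2975.90.
The 5:4 canvas is height-limited in 1412×706, giving 882.50 × 706.00; scale factor 0.1786.
So the photograph's height is 2975.90 × 0.1786 ≈ 531.63.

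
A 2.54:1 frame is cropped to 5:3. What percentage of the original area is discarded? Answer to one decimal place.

Going from 2.54:1 to 5:3 means cutting width while keeping height.
(1.667)/(2.540) ≈ 0.656 of the area survives, leaving 34.38% discarded.

34.4%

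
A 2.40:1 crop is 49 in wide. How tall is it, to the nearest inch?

Height = 49 / 2.400 = 20.42.

20 in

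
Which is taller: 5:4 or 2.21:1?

5:4

5:4 = 1.25 and 2.21; 2.21 > 1.25. The smaller width-to-height ratio is the taller frame.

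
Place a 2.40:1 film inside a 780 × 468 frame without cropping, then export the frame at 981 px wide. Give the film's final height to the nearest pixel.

In the 780×468 frame the film fills the width: height = 780 / 2.400 ≈ 325.00 px.
The frame scales by 981/780 = 1.2577; 325.00 × 1.2577 ≈ 408.75 px.

409 px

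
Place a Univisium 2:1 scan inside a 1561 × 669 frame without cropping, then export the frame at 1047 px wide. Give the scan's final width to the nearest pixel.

At 1561×669 the scan is height-limited, so width = 669 × 2/1 ≈ 1338.00 px.
Scaling 1561 → 1047 is ×0.6707, so the width becomes 1338.00 × 0.6707 ≈ 897.43 px.

897 px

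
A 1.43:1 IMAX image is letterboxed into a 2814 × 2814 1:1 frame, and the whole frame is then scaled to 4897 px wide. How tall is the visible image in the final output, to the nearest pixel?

At 2814×2814 the image is width-limited, so height = 2814 / 1.430 ≈ 1967.83 px.
The frame scales by 4897/2814 = 1.7402; 1967.83 × 1.7402 ≈ 3424.48 px.

3424 px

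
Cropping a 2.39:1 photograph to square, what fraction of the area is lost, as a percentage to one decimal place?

58.2%

Going from 2.39:1 to square means cutting width while keeping height.
(1.000)/(2.390) ≈ 0.418 of the area survives, leaving 58.16% discarded.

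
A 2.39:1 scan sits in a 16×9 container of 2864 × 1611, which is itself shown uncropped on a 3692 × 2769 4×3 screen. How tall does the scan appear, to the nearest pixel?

1545 px

Inside the 2864×1611 canvas the scan is width-limited at 2864.00 × 1198.33.
The 16×9 canvas is width-limited in 3692×2769, giving 3692.00 × 2076.75; scale factor 1.2891.
The scan scales with it: height 1198.33 × 1.2891 ≈ 1544.77.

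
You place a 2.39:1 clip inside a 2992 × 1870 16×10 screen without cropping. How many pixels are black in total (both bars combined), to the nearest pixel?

2.39:1 (2.390) > 16×10 (1.600), so the clip fills the width.
The clip is 2992 / 2.390 ≈ 1251.8828 px tall.
Leftover height: 1870 − 1251.8828 = 618.1172 px.
Bar area = 618.1172 × 2992 ≈ 1849407 px.

1849407 pixels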